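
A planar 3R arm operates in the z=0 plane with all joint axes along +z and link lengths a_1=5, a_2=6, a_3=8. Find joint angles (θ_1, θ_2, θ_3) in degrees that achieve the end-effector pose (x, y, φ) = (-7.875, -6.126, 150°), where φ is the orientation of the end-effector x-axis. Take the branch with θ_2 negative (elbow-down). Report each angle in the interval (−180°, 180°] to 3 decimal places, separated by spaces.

-70.690 -44.992 -94.318

wrist centre = target − a_3·(cos φ, sin φ) = (-0.9468, -10.1260)
cos θ_2 = (103.4323−5²−6²)/(2·5·6) = 0.7072; θ_2 = -44.9920° (elbow-down)
β = atan2(-10.1260,-0.9468) = -95.3417°; ψ = atan2(-4.2421,9.2432) = -24.6521°
θ_1 = β − ψ = -70.6896°
θ_3 = φ − θ_1 − θ_2 = -94.3183° (wrapped to (-180°,180°])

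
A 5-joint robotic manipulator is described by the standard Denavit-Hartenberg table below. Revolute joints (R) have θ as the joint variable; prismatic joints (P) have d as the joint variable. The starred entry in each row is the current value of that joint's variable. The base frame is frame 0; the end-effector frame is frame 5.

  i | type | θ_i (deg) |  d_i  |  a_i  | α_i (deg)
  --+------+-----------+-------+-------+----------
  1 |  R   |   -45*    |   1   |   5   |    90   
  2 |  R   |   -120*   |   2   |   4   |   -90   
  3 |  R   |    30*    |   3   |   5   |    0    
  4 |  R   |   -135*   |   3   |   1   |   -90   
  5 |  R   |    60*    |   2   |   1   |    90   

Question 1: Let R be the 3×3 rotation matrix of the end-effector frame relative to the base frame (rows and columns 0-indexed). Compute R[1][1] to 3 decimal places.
0.158

End-effector y-axis (col 1 of R) = (-0.5245,0.1585,-0.8365)
R[1][1] = 0.1585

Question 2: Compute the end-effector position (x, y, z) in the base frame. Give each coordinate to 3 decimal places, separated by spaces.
after link 1: o_1 = (3.5355, -3.5355, 1.0000)
after link 2: o_2 = (0.7071, -3.5355, -2.4641)
after link 3: o_3 = (2.7811, -2.0740, -7.7141)
after link 4: o_4 = (4.0267, -4.6856, -8.9900)
after link 5: o_5 = (2.1515, -4.2255, -10.1179)

2.152 -4.226 -10.118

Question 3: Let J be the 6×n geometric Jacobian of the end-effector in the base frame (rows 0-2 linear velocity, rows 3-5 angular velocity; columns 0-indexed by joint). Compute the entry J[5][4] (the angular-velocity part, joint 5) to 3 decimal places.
-0.837

axis z_4 = (-0.5245,0.1585,-0.8365); lever o_n−o_4 = (-1.8751,0.4601,-1.1279)
cross product → J_v[:, 4] = (0.2061,0.9769,0.0559)
J_ω[:, 4] = z_4
entry J[5][4] = -0.8365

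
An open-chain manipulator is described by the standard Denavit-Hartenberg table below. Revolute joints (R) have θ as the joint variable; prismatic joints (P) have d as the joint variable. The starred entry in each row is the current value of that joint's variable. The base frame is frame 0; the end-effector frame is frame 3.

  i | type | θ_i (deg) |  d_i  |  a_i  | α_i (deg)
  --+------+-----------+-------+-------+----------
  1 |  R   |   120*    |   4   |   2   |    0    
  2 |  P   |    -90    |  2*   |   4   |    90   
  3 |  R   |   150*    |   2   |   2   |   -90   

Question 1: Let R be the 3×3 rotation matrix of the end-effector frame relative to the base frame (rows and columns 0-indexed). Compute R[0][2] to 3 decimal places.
End-effector z-axis (col 2 of R) = (-0.4330,-0.2500,-0.8660)
R[0][2] = -0.4330

-0.433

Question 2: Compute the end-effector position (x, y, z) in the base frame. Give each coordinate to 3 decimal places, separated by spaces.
1.964 1.134 7.000

after link 1: o_1 = (-1.0000, 1.7321, 4.0000)
after link 2: o_2 = (2.4641, 3.7321, 6.0000)
after link 3: o_3 = (1.9641, 1.1340, 7.0000)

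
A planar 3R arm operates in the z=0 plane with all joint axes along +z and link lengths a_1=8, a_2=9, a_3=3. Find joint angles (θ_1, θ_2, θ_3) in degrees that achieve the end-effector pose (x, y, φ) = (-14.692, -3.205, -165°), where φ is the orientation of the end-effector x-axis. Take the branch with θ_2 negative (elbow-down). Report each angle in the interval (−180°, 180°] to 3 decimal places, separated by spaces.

wrist centre = target − a_3·(cos φ, sin φ) = (-11.7942, -2.4285)
cos θ_2 = (145.0015−8²−9²)/(2·8·9) = 0.0000; θ_2 = -89.9994° (elbow-down)
β = atan2(-2.4285,-11.7942) = -168.3649°; ψ = atan2(-9.0000,8.0001) = -48.3661°
θ_1 = β − ψ = -119.9987°
θ_3 = φ − θ_1 − θ_2 = 44.9981° (wrapped to (-180°,180°])

-119.999 -89.999 44.998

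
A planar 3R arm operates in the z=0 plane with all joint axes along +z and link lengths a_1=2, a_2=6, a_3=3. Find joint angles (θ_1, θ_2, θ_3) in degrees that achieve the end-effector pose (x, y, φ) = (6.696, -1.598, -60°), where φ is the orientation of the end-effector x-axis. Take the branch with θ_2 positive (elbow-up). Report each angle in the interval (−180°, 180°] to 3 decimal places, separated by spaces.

wrist centre = target − a_3·(cos φ, sin φ) = (5.1960, 1.0001)
cos θ_2 = (27.9986−2²−6²)/(2·2·6) = -0.5001; θ_2 = 120.0039° (elbow-up)
β = atan2(1.0001,5.1960) = 10.8945°; ψ = atan2(5.1959,-1.0004) = 100.8976°
θ_1 = β − ψ = -90.0031°
θ_3 = φ − θ_1 − θ_2 = -90.0008° (wrapped to (-180°,180°])

-90.003 120.004 -90.001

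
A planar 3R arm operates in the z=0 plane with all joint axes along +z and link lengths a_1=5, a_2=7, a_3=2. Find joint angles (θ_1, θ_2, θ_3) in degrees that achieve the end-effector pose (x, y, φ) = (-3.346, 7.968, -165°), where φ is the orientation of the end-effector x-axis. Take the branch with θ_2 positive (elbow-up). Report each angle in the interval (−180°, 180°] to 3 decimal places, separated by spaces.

45.002 89.995 60.002

wrist centre = target − a_3·(cos φ, sin φ) = (-1.4141, 8.4856)
cos θ_2 = (74.0059−5²−7²)/(2·5·7) = 0.0001; θ_2 = 89.9952° (elbow-up)
β = atan2(8.4856,-1.4141) = 99.4615°; ψ = atan2(7.0000,5.0006) = 54.4591°
θ_1 = β − ψ = 45.0024°
θ_3 = φ − θ_1 − θ_2 = 60.0024° (wrapped to (-180°,180°])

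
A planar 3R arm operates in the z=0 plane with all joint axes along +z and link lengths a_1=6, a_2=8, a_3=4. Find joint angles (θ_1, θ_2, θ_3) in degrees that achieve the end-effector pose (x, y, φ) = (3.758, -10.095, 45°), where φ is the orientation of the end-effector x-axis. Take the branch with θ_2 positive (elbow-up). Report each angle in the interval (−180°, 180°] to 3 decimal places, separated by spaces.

wrist centre = target − a_3·(cos φ, sin φ) = (0.9296, -12.9234)
cos θ_2 = (167.8791−6²−8²)/(2·6·8) = 0.7071; θ_2 = 45.0027° (elbow-up)
β = atan2(-12.9234,0.9296) = -85.8858°; ψ = atan2(5.6571,11.6566) = 25.8880°
θ_1 = β − ψ = -111.7738°
θ_3 = φ − θ_1 − θ_2 = 111.7712° (wrapped to (-180°,180°])

-111.774 45.003 111.771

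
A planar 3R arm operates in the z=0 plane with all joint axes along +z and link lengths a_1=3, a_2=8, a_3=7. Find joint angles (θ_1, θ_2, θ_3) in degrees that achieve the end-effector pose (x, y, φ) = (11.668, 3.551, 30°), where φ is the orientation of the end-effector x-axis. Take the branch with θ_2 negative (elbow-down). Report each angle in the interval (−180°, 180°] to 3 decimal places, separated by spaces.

wrist centre = target − a_3·(cos φ, sin φ) = (5.6058, 0.0510)
cos θ_2 = (31.4278−3²−8²)/(2·3·8) = -0.8661; θ_2 = -150.0070° (elbow-down)
β = atan2(0.0510,5.6058) = 0.5212°; ψ = atan2(-3.9992,-3.9287) = -134.4908°
θ_1 = β − ψ = 135.0120°
θ_3 = φ − θ_1 − θ_2 = 44.9950° (wrapped to (-180°,180°])

135.012 -150.007 44.995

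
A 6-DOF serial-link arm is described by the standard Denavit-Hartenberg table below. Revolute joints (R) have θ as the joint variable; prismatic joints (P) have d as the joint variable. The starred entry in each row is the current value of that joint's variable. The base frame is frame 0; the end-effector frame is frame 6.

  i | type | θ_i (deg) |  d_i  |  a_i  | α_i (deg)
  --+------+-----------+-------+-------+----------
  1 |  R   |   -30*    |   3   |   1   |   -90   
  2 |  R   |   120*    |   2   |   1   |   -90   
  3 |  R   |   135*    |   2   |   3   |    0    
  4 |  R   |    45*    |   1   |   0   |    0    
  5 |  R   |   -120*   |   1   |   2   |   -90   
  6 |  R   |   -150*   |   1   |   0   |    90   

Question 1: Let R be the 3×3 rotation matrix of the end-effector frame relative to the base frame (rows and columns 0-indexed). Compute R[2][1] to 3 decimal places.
End-effector y-axis (col 1 of R) = (0.1250,-0.6495,0.7500)
R[2][1] = 0.7500

0.750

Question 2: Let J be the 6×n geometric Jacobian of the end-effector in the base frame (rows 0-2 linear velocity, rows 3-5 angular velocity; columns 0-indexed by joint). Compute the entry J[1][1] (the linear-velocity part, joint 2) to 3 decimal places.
axis z_1 = (0.5000,0.8660,0.0000); lever o_n−o_1 = (-3.7492,-0.5529,2.8551)
cross product → J_v[:, 1] = (2.4726,-1.4275,2.9704)
J_ω[:, 1] = z_1
entry J[1][1] = -1.4275

-1.428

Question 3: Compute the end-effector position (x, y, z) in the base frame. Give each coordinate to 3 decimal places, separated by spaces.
after link 1: o_1 = (0.8660, -0.5000, 3.0000)
after link 2: o_2 = (1.4330, 1.4821, 2.1340)
after link 3: o_3 = (-0.2091, -0.0194, 4.9711)
after link 4: o_4 = (-0.9591, 0.4136, 5.4711)
after link 5: o_5 = (-3.0081, -0.4033, 5.1051)
after link 6: o_6 = (-2.8831, -1.0529, 5.8551)

-2.883 -1.053 5.855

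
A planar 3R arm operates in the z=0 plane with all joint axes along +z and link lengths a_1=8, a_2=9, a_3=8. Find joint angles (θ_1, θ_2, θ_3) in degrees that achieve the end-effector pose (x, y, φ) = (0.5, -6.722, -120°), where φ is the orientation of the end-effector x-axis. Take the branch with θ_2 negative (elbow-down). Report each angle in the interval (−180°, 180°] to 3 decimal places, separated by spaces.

90.005 -150.000 -60.005

wrist centre = target − a_3·(cos φ, sin φ) = (4.5000, 0.2062)
cos θ_2 = (20.2925−8²−9²)/(2·8·9) = -0.8660; θ_2 = -149.9999° (elbow-down)
β = atan2(0.2062,4.5000) = 2.6236°; ψ = atan2(-4.5000,0.2058) = -87.3817°
θ_1 = β − ψ = 90.0054°
θ_3 = φ − θ_1 − θ_2 = -60.0055° (wrapped to (-180°,180°])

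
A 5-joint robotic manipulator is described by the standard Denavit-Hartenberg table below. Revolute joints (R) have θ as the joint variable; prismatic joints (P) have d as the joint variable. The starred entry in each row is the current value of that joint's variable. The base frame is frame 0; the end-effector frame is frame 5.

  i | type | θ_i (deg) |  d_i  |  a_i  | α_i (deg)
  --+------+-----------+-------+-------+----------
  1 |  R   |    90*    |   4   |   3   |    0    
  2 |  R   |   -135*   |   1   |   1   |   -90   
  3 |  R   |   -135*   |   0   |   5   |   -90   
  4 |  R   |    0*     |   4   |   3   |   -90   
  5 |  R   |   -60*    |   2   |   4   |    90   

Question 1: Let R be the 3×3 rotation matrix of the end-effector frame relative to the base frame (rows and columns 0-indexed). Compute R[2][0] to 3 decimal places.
0.966

End-effector x-axis (col 0 of R) = (0.1830,-0.1830,0.9659)
R[2][0] = 0.9659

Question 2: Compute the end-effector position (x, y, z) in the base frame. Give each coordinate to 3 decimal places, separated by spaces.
-1.975 2.147 17.349

after link 1: o_1 = (0.0000, 3.0000, 4.0000)
after link 2: o_2 = (0.7071, 2.2929, 5.0000)
after link 3: o_3 = (-1.7929, 4.7929, 8.5355)
after link 4: o_4 = (-1.2929, 4.2929, 13.4853)
after link 5: o_5 = (-1.9751, 2.1466, 17.3490)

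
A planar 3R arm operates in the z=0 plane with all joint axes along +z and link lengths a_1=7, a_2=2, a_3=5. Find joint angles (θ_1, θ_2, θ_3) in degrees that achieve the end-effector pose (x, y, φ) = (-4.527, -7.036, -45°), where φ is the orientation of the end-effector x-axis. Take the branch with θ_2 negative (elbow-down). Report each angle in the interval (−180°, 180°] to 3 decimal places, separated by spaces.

-150.006 -29.963 134.969

wrist centre = target − a_3·(cos φ, sin φ) = (-8.0625, -3.5005)
cos θ_2 = (77.2577−7²−2²)/(2·7·2) = 0.8663; θ_2 = -29.9631° (elbow-down)
β = atan2(-3.5005,-8.0625) = -156.5312°; ψ = atan2(-0.9989,8.7327) = -6.5254°
θ_1 = β − ψ = -150.0058°
θ_3 = φ − θ_1 − θ_2 = 134.9690° (wrapped to (-180°,180°])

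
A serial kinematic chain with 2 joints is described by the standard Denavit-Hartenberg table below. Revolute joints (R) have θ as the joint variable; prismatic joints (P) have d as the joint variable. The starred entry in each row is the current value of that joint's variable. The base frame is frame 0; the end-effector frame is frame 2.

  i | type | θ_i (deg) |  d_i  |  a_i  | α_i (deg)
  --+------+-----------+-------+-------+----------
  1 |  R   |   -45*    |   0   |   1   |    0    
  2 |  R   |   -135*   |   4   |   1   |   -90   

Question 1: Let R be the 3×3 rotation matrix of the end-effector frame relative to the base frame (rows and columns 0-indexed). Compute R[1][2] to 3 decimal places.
End-effector z-axis (col 2 of R) = (0.0000,-1.0000,0.0000)
R[1][2] = -1.0000

-1.000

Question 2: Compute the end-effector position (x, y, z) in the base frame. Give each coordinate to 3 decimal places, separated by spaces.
after link 1: o_1 = (0.7071, -0.7071, 0.0000)
after link 2: o_2 = (-0.2929, -0.7071, 4.0000)

-0.293 -0.707 4.000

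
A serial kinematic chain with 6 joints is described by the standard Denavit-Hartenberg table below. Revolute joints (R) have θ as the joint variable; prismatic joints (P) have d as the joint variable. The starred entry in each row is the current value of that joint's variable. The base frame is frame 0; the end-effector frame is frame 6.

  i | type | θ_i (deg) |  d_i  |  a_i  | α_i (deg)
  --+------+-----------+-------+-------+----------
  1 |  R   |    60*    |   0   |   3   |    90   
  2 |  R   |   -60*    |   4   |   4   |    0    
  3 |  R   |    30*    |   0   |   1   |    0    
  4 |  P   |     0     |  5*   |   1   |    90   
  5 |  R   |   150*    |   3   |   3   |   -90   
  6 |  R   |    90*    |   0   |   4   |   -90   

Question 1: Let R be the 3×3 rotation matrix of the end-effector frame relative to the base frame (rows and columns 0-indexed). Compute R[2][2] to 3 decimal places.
End-effector z-axis (col 2 of R) = (-0.0580,0.8995,-0.4330)
R[2][2] = -0.4330

-0.433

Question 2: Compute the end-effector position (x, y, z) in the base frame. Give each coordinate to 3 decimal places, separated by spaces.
11.584 -0.935 -2.299

after link 1: o_1 = (1.5000, 2.5981, 0.0000)
after link 2: o_2 = (5.9641, 2.3301, -3.4641)
after link 3: o_3 = (6.3971, 3.0801, -3.9641)
after link 4: o_4 = (11.1603, 1.3301, -4.4641)
after link 5: o_5 = (10.5843, -2.6675, -5.7631)
after link 6: o_6 = (11.5843, -0.9354, -2.2990)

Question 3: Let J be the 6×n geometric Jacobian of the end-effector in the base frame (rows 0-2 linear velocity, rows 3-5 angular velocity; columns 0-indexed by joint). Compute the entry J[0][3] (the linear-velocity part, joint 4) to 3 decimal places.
prismatic axis z_3 = (0.8660,-0.5000,0.0000)
J_v[:, 3] = z_3; J_ω[:, 3] = (0,0,0)
entry J[0][3] = 0.8660

0.866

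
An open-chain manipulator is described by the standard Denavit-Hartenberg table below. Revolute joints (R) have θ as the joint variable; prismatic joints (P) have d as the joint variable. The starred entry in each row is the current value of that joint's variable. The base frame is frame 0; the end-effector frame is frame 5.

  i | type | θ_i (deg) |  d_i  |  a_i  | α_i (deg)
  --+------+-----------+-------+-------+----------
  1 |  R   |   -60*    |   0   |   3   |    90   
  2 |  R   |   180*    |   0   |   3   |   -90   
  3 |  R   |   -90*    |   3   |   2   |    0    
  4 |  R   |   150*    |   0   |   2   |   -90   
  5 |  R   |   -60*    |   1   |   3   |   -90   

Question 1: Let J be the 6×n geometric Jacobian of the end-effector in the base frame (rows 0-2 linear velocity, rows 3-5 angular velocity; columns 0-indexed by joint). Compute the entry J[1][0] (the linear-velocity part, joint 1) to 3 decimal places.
0.884

axis z_0 = ẑ; lever o_n−o_0 = (0.8840,1.5311,-5.5981)
cross product → J_v[:, 0] = (-1.5311,0.8840,0.0000)
J_ω[:, 0] = z_0
entry J[1][0] = 0.8840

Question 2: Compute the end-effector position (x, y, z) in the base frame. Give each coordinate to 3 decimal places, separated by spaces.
0.884 1.531 -5.598

after link 1: o_1 = (1.5000, -2.5981, 0.0000)
after link 2: o_2 = (0.0000, 0.0000, 0.0000)
after link 3: o_3 = (-1.7321, -1.0000, -3.0000)
after link 4: o_4 = (-0.7321, 0.7321, -3.0000)
after link 5: o_5 = (0.8840, 1.5311, -5.5981)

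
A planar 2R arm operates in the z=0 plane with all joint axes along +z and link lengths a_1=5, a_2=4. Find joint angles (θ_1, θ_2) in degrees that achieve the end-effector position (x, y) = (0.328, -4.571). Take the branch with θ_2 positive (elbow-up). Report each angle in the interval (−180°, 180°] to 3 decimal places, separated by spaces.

-135.002 119.997

cos θ_2 = (21.0016−5²−4²)/(2·5·4) = -0.5000; θ_2 = 119.9973° (elbow-up)
β = atan2(-4.5710,0.3280) = -85.8957°; ψ = atan2(3.4642,3.0002) = 49.1058°
θ_1 = β − ψ = -135.0015°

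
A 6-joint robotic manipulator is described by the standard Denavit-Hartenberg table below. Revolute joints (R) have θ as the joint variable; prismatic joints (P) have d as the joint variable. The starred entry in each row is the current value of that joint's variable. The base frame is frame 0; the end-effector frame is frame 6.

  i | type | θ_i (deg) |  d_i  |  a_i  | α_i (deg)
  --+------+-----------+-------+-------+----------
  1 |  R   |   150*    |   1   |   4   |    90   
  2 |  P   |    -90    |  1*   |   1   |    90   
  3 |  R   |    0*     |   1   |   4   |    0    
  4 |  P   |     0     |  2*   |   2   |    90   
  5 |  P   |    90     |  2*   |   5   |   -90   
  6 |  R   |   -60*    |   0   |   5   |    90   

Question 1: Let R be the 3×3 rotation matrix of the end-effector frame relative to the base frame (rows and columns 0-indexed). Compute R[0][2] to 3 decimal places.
End-effector z-axis (col 2 of R) = (-1.0000,-0.0000,0.0000)
R[0][2] = -1.0000

-1.000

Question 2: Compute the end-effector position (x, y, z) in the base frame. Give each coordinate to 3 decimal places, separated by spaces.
after link 1: o_1 = (-3.4641, 2.0000, 1.0000)
after link 2: o_2 = (-2.9641, 2.8660, 0.0000)
after link 3: o_3 = (-2.0981, 2.3660, -4.0000)
after link 4: o_4 = (-0.3660, 1.3660, -6.0000)
after link 5: o_5 = (2.9641, -2.8660, -6.0000)
after link 6: o_6 = (2.9641, -7.8660, -6.0000)

2.964 -7.866 -6.000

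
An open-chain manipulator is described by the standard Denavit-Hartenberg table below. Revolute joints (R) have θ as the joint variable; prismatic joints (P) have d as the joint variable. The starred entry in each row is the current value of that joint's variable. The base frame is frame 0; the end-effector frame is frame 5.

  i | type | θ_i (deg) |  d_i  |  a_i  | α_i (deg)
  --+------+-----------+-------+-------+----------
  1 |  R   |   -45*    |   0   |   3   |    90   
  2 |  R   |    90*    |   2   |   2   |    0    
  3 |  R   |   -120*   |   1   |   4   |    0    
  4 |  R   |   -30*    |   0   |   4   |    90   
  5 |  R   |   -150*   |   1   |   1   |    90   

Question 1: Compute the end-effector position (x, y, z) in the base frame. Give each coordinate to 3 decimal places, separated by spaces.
3.299 -6.834 -3.214

after link 1: o_1 = (2.1213, -2.1213, 0.0000)
after link 2: o_2 = (0.7071, -3.5355, 2.0000)
after link 3: o_3 = (2.4495, -6.6921, 0.0000)
after link 4: o_4 = (3.8637, -8.1063, -3.4641)
after link 5: o_5 = (3.2987, -6.8342, -3.2141)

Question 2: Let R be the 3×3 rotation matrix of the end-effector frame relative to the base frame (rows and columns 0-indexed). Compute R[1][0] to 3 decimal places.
0.660

End-effector x-axis (col 0 of R) = (0.0474,0.6597,0.7500)
R[1][0] = 0.6597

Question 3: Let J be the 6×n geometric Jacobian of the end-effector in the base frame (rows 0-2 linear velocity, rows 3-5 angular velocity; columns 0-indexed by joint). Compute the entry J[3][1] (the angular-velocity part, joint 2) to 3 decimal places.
axis z_1 = (-0.7071,-0.7071,0.0000); lever o_n−o_1 = (1.1774,-4.7129,-3.2141)
cross product → J_v[:, 1] = (2.2727,-2.2727,4.1651)
J_ω[:, 1] = z_1
entry J[3][1] = -0.7071

-0.707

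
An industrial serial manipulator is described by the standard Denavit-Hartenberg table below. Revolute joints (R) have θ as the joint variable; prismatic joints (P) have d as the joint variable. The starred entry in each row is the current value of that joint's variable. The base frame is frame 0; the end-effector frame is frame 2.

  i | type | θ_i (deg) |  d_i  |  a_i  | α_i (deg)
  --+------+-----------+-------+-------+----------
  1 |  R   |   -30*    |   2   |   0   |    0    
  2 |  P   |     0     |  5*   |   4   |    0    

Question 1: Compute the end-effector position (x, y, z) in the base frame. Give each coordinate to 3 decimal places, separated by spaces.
3.464 -2.000 7.000

after link 1: o_1 = (0.0000, 0.0000, 2.0000)
after link 2: o_2 = (3.4641, -2.0000, 7.0000)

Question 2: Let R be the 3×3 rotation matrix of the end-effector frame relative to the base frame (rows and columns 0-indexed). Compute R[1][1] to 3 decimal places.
0.866

End-effector y-axis (col 1 of R) = (0.5000,0.8660,0.0000)
R[1][1] = 0.8660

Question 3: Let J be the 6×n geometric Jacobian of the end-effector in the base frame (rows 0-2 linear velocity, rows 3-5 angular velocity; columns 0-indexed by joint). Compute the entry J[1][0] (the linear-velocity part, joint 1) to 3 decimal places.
axis z_0 = ẑ; lever o_n−o_0 = (3.4641,-2.0000,7.0000)
cross product → J_v[:, 0] = (2.0000,3.4641,-0.0000)
J_ω[:, 0] = z_0
entry J[1][0] = 3.4641

3.464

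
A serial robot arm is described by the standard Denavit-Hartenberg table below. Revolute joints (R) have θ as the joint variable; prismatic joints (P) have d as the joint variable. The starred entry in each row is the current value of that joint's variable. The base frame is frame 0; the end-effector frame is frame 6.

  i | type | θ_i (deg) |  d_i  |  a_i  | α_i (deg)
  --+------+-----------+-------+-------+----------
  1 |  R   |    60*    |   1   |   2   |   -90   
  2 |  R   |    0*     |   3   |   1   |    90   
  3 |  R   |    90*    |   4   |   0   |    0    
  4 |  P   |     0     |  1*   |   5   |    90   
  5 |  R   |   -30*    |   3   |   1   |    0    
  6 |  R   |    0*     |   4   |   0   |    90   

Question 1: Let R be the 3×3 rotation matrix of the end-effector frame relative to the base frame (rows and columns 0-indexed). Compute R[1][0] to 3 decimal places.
End-effector x-axis (col 0 of R) = (-0.7500,0.4330,-0.5000)
R[1][0] = 0.4330

0.433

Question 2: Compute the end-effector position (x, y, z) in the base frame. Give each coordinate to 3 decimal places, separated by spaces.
after link 1: o_1 = (1.0000, 1.7321, 1.0000)
after link 2: o_2 = (-1.0981, 4.0981, 1.0000)
after link 3: o_3 = (-1.0981, 4.0981, 5.0000)
after link 4: o_4 = (-5.4282, 6.5981, 6.0000)
after link 5: o_5 = (-4.6782, 9.6292, 5.5000)
after link 6: o_6 = (-2.6782, 13.0933, 5.5000)

-2.678 13.093 5.500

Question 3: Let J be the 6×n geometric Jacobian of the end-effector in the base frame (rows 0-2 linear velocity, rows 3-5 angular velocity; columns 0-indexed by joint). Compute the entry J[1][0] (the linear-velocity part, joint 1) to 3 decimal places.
-2.678

axis z_0 = ẑ; lever o_n−o_0 = (-2.6782,13.0933,5.5000)
cross product → J_v[:, 0] = (-13.0933,-2.6782,0.0000)
J_ω[:, 0] = z_0
entry J[1][0] = -2.6782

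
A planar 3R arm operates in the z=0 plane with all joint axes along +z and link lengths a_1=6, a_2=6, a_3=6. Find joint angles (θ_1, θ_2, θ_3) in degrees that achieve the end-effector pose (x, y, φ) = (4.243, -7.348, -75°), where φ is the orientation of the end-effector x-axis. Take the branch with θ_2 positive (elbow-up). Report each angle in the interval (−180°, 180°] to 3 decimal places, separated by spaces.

wrist centre = target − a_3·(cos φ, sin φ) = (2.6901, -1.5524)
cos θ_2 = (9.6466−6²−6²)/(2·6·6) = -0.8660; θ_2 = 149.9992° (elbow-up)
β = atan2(-1.5524,2.6901) = -29.9892°; ψ = atan2(3.0001,0.8039) = 74.9996°
θ_1 = β − ψ = -104.9888°
θ_3 = φ − θ_1 − θ_2 = -120.0104° (wrapped to (-180°,180°])

-104.989 149.999 -120.010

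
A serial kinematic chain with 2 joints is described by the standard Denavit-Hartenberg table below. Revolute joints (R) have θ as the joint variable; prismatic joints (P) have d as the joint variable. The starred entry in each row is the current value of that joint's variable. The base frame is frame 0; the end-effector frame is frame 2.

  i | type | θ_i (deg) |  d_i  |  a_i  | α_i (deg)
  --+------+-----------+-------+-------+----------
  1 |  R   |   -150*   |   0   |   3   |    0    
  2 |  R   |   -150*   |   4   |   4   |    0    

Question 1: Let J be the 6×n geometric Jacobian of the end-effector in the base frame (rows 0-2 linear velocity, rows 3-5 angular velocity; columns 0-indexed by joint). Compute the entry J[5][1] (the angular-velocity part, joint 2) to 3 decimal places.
axis z_1 = (0.0000,0.0000,1.0000); lever o_n−o_1 = (2.0000,3.4641,4.0000)
cross product → J_v[:, 1] = (-3.4641,2.0000,0.0000)
J_ω[:, 1] = z_1
entry J[5][1] = 1.0000

1.000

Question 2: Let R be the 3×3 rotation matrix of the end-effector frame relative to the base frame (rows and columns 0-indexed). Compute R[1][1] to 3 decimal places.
End-effector y-axis (col 1 of R) = (-0.8660,0.5000,0.0000)
R[1][1] = 0.5000

0.500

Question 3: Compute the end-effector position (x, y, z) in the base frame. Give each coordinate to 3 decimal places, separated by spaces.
-0.598 1.964 4.000

after link 1: o_1 = (-2.5981, -1.5000, 0.0000)
after link 2: o_2 = (-0.5981, 1.9641, 4.0000)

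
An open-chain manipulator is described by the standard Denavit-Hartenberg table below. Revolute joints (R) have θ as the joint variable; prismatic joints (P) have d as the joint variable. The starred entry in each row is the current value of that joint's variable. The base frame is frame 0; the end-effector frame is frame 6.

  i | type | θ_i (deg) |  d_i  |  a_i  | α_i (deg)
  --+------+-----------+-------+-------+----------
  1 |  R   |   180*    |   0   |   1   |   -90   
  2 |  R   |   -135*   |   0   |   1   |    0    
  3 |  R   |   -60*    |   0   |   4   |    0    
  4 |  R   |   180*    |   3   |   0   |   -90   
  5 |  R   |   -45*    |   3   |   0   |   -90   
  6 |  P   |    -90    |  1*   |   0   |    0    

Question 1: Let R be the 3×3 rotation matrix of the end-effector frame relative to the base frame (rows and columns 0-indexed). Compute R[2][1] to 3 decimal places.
0.183

End-effector y-axis (col 1 of R) = (-0.6830,-0.7071,0.1830)
R[2][1] = 0.1830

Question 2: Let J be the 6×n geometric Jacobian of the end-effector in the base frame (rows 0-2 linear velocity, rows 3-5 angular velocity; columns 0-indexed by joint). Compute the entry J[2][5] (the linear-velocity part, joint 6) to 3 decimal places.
prismatic axis z_5 = (-0.6830,0.7071,0.1830)
J_v[:, 5] = z_5; J_ω[:, 5] = (0,0,0)
entry J[2][5] = 0.1830

0.183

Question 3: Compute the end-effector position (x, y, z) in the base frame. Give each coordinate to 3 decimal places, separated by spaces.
2.111 -2.293 -3.043

after link 1: o_1 = (-1.0000, 0.0000, 0.0000)
after link 2: o_2 = (-0.2929, 0.0000, 0.7071)
after link 3: o_3 = (3.5708, -0.0000, -0.3282)
after link 4: o_4 = (3.5708, -3.0000, -0.3282)
after link 5: o_5 = (2.7944, -3.0000, -3.2259)
after link 6: o_6 = (2.1113, -2.2929, -3.0429)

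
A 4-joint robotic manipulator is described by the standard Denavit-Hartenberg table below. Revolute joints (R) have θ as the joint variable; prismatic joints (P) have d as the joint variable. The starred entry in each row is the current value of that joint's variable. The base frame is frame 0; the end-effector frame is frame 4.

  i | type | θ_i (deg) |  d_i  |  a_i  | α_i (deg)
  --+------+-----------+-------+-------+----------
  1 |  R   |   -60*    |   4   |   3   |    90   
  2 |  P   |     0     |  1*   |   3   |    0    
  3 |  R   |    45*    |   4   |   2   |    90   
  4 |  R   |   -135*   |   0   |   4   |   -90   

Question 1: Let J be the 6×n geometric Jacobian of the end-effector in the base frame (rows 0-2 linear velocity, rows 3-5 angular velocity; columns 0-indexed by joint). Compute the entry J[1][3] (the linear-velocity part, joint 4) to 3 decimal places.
-0.318

axis z_3 = (0.3536,-0.6124,-0.7071); lever o_n−o_3 = (1.4495,3.1463,-2.0000)
cross product → J_v[:, 3] = (3.4495,-0.3178,2.0000)
J_ω[:, 3] = z_3
entry J[1][3] = -0.3178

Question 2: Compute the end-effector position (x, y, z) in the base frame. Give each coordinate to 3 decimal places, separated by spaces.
after link 1: o_1 = (1.5000, -2.5981, 4.0000)
after link 2: o_2 = (2.1340, -5.6962, 4.0000)
after link 3: o_3 = (-0.6230, -8.9209, 5.4142)
after link 4: o_4 = (0.8265, -5.7746, 3.4142)

0.826 -5.775 3.414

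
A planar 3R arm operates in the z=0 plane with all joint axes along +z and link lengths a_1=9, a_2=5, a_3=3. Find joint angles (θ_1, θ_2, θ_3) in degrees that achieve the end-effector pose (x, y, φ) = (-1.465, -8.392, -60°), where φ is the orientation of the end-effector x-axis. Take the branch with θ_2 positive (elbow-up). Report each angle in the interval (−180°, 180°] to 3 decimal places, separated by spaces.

-150.004 135.000 -44.996

wrist centre = target − a_3·(cos φ, sin φ) = (-2.9650, -5.7939)
cos θ_2 = (42.3608−9²−5²)/(2·9·5) = -0.7071; θ_2 = 134.9997° (elbow-up)
β = atan2(-5.7939,-2.9650) = -117.1008°; ψ = atan2(3.5356,5.4645) = 32.9031°
θ_1 = β − ψ = -150.0039°
θ_3 = φ − θ_1 − θ_2 = -44.9958° (wrapped to (-180°,180°])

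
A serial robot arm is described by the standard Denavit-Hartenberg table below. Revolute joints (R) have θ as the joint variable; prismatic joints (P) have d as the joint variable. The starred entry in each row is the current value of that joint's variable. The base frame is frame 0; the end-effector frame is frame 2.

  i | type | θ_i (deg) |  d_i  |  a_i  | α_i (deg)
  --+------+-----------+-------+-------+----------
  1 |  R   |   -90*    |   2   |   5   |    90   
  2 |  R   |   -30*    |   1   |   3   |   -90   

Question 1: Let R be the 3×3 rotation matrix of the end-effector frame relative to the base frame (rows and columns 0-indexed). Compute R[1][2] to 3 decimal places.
-0.500

End-effector z-axis (col 2 of R) = (0.0000,-0.5000,0.8660)
R[1][2] = -0.5000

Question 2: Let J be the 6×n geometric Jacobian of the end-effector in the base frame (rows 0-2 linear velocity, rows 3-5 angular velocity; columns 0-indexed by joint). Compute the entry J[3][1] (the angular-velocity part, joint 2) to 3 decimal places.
-1.000

axis z_1 = (-1.0000,-0.0000,0.0000); lever o_n−o_1 = (-1.0000,-2.5981,-1.5000)
cross product → J_v[:, 1] = (0.0000,-1.5000,2.5981)
J_ω[:, 1] = z_1
entry J[3][1] = -1.0000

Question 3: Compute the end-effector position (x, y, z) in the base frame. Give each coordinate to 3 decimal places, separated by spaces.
after link 1: o_1 = (0.0000, -5.0000, 2.0000)
after link 2: o_2 = (-1.0000, -7.5981, 0.5000)

-1.000 -7.598 0.500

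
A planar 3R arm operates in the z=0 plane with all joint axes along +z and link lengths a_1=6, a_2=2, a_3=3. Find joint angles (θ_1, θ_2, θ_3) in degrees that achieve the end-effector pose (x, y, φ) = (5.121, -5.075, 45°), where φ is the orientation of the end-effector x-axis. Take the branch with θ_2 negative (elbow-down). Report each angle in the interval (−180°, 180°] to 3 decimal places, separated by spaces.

-60.003 -29.998 135.001

wrist centre = target − a_3·(cos φ, sin φ) = (2.9997, -7.1963)
cos θ_2 = (60.7851−6²−2²)/(2·6·2) = 0.8660; θ_2 = -29.9976° (elbow-down)
β = atan2(-7.1963,2.9997) = -67.3719°; ψ = atan2(-0.9999,7.7321) = -7.3687°
θ_1 = β − ψ = -60.0032°
θ_3 = φ − θ_1 − θ_2 = 135.0008° (wrapped to (-180°,180°])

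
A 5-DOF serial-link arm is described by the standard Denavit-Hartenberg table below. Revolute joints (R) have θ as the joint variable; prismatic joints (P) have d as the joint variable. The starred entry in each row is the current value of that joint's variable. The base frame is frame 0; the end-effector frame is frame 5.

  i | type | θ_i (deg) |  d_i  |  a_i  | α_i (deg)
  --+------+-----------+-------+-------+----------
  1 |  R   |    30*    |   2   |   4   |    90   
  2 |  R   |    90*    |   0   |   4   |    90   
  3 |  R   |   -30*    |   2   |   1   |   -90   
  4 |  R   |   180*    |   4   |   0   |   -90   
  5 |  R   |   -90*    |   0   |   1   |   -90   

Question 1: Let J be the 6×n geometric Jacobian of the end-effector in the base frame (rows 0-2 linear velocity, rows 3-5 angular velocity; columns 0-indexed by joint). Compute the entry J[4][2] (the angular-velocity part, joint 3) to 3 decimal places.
axis z_2 = (0.8660,0.5000,-0.0000); lever o_n−o_2 = (3.6471,-2.3170,3.3660)
cross product → J_v[:, 2] = (1.6830,-2.9151,-3.8301)
J_ω[:, 2] = z_2
entry J[4][2] = 0.5000

0.500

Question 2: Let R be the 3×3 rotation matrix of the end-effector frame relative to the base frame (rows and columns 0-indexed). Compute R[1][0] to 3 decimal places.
-0.750

End-effector x-axis (col 0 of R) = (0.4330,-0.7500,0.5000)
R[1][0] = -0.7500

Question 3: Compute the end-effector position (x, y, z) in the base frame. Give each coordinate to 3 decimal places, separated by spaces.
after link 1: o_1 = (3.4641, 2.0000, 2.0000)
after link 2: o_2 = (3.4641, 2.0000, 6.0000)
after link 3: o_3 = (4.9462, 3.4330, 6.8660)
after link 4: o_4 = (6.6782, 0.4330, 8.8660)
after link 5: o_5 = (7.1112, -0.3170, 9.3660)

7.111 -0.317 9.366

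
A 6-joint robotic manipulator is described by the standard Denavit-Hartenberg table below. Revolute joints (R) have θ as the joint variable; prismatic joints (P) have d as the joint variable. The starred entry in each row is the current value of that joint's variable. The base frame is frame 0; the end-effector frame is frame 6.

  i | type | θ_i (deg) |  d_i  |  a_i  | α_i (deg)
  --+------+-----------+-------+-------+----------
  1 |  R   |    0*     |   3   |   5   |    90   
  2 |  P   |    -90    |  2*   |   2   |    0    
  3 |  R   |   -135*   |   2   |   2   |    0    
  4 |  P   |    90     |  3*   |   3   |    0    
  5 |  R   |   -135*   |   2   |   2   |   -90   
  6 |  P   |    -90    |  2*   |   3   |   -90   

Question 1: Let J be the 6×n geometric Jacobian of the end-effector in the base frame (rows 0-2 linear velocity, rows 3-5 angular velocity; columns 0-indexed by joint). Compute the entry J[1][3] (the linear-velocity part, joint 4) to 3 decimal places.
prismatic axis z_3 = (0.0000,-1.0000,0.0000)
J_v[:, 3] = z_3; J_ω[:, 3] = (0,0,0)
entry J[1][3] = -1.0000

-1.000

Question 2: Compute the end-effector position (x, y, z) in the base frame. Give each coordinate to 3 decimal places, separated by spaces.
after link 1: o_1 = (5.0000, 0.0000, 3.0000)
after link 2: o_2 = (5.0000, -2.0000, 1.0000)
after link 3: o_3 = (3.5858, -4.0000, 2.4142)
after link 4: o_4 = (1.4645, -7.0000, 0.2929)
after link 5: o_5 = (1.4645, -9.0000, 2.2929)
after link 6: o_6 = (-0.5355, -12.0000, 2.2929)

-0.536 -12.000 2.293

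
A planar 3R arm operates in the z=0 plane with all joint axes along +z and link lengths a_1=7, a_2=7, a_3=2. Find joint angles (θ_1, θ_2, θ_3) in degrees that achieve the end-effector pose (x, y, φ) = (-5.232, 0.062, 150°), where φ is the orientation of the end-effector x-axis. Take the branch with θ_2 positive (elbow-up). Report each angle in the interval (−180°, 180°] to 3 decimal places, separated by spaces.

120.003 150.000 -120.003

wrist centre = target − a_3·(cos φ, sin φ) = (-3.4999, -0.9380)
cos θ_2 = (13.1295−7²−7²)/(2·7·7) = -0.8660; θ_2 = 150.0000° (elbow-up)
β = atan2(-0.9380,-3.4999) = -164.9971°; ψ = atan2(3.5000,0.9378) = 75.0000°
θ_1 = β − ψ = -239.9971°
θ_3 = φ − θ_1 − θ_2 = -120.0029° (wrapped to (-180°,180°])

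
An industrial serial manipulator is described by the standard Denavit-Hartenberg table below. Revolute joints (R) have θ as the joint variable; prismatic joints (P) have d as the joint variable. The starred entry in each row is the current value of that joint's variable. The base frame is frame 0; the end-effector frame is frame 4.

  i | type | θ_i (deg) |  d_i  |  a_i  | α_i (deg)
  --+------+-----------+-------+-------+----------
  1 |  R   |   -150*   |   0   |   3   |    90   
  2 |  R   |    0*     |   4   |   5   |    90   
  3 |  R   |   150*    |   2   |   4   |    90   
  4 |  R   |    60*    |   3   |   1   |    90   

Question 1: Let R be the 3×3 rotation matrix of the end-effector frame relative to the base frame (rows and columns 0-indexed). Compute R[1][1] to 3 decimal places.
End-effector y-axis (col 1 of R) = (-0.8660,0.5000,0.0000)
R[1][1] = 0.5000

0.500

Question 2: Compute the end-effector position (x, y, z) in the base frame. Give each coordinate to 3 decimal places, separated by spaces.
-9.276 4.861 -2.866

after link 1: o_1 = (-2.5981, -1.5000, 0.0000)
after link 2: o_2 = (-8.9282, -0.5359, 0.0000)
after link 3: o_3 = (-6.9282, 2.9282, -2.0000)
after link 4: o_4 = (-9.2763, 4.8612, -2.8660)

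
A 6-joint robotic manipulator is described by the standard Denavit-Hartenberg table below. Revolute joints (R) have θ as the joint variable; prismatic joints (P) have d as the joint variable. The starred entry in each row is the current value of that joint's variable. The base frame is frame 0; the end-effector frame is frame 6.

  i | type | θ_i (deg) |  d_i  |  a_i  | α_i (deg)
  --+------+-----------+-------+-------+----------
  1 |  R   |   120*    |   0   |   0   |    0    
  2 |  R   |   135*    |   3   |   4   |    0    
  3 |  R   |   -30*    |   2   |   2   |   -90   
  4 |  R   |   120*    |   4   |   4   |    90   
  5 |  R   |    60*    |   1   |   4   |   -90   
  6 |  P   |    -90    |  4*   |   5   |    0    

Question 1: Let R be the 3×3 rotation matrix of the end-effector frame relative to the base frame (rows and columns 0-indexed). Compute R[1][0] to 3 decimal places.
End-effector x-axis (col 0 of R) = (-0.6124,-0.6124,-0.5000)
R[1][0] = -0.6124

-0.612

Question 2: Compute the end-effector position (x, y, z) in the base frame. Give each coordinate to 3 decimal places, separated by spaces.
1.465 -14.748 -0.196

after link 1: o_1 = (0.0000, 0.0000, 0.0000)
after link 2: o_2 = (-1.0353, -3.8637, 3.0000)
after link 3: o_3 = (-2.4495, -5.2779, 5.0000)
after link 4: o_4 = (1.7932, -6.6921, 1.5359)
after link 5: o_5 = (4.3374, -9.0469, -0.6962)
after link 6: o_6 = (1.4650, -14.7477, -0.1962)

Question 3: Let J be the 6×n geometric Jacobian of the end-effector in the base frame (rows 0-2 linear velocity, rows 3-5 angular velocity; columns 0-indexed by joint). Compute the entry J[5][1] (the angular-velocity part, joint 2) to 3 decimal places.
axis z_1 = (0.0000,0.0000,1.0000); lever o_n−o_1 = (1.4650,-14.7477,-0.1962)
cross product → J_v[:, 1] = (14.7477,1.4650,-0.0000)
J_ω[:, 1] = z_1
entry J[5][1] = 1.0000

1.000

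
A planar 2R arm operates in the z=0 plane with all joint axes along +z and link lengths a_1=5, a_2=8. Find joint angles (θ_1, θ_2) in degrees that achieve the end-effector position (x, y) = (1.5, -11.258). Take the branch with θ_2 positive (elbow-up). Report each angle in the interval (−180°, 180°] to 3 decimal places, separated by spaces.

-120.004 60.006

cos θ_2 = (128.9926−5²−8²)/(2·5·8) = 0.4999; θ_2 = 60.0061° (elbow-up)
β = atan2(-11.2580,1.5000) = -82.4107°; ψ = atan2(6.9286,8.9993) = 37.5931°
θ_1 = β − ψ = -120.0038°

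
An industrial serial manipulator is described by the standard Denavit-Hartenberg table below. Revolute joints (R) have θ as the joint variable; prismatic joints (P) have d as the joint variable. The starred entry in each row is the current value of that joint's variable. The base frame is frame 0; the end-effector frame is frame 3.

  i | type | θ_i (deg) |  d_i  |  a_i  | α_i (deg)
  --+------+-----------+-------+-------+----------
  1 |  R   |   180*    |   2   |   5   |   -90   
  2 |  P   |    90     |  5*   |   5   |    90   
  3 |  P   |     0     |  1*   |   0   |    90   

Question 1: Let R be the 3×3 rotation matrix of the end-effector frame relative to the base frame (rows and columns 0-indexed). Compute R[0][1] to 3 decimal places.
End-effector y-axis (col 1 of R) = (-1.0000,0.0000,0.0000)
R[0][1] = -1.0000

-1.000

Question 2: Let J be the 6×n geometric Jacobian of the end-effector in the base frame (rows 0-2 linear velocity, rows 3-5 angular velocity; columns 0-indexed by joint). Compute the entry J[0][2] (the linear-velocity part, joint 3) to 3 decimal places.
-1.000

prismatic axis z_2 = (-1.0000,0.0000,0.0000)
J_v[:, 2] = z_2; J_ω[:, 2] = (0,0,0)
entry J[0][2] = -1.0000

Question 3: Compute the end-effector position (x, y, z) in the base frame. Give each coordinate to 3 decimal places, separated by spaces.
after link 1: o_1 = (-5.0000, 0.0000, 2.0000)
after link 2: o_2 = (-5.0000, -5.0000, -3.0000)
after link 3: o_3 = (-6.0000, -5.0000, -3.0000)

-6.000 -5.000 -3.000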